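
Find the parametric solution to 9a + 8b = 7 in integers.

Step 1: Compute gcd(9, 8) = 1.
Since 1 divides 7, solutions exist.

Step 2: Find a particular solution using extended Euclidean algorithm.
We get a₀ = 7, b₀ = -7.
Check: 9*7 + 8*-7 = 7 = 7 ✓

Step 3: Write the general solution.
a = 7 + (8/1)t = 7 + 8t
b = -7 - (9/1)t = -7 - 9t
for any integer t.

a = 7 + 8t, b = -7 - 9t for integer t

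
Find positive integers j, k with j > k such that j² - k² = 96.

Factor: j² - k² = (j+k)(j-k) = 96.
We need two factors of 96 with the same parity.
Use j+k = 48 and j-k = 2 (product 48·2 = 96).
Adding: 2j = 50, so j = 25.
Subtracting: 2k = 46, so k = 23.
Check: 25² - 23² = 625 - 529 = 96 ✓

j = 25, k = 23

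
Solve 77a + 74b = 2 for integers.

Step 1: Check solvability.
gcd(77, 74) = 1
Since 1 divides 2, solutions exist.

Step 2: Apply extended Euclidean algorithm to find gcd.
We find integers such that 77*x0 + 74*y0 = 1

Step 3: Scale the particular solution.
Multiply by 2/1 = 2:
a = 50, b = -52

Step 4: Verify.
77*(50) + 74*(-52) = 2 = 2 ✓

a = 50, b = -52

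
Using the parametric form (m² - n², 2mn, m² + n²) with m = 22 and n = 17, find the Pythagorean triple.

a = m² - n² = 22² - 17² = 484 - 289 = 195
b = 2mn = 2·22·17 = 748
c = m² + n² = 484 + 289 = 773
Verify: 195² + 748² = 38025 + 559504 = 597529 = 773² ✓

(195, 748, 773)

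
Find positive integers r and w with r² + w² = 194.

We need to find integers r, w > 0 such that r² + w² = 194.
Trying r = 5: w² = 194 - 5² = 194 - 25 = 169
w = 13
Check: 5² + 13² = 25 + 169 = 194 ✓

194 = 5² + 13²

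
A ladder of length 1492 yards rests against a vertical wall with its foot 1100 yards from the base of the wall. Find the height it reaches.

The ladder, wall, and ground form a right triangle with hypotenuse 1492 and one leg 1100.
By the Pythagorean theorem: h² = 1492² - 1100² = 2226064 - 1210000 = 1016064
h = √1016064 = 1008 yards

1008 yards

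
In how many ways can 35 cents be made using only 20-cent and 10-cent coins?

We need non-negative integers (x, y) with 20x + 10y = 35.
For each x from 0 to 1, check if (35 - 20x) is a non-negative multiple of 10.
Solutions (x, y): none
Count: 0

0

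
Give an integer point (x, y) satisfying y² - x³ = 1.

Try small integer x values and check whether x³ + 1 is a perfect square.
x = -1: x³ + 1 = -1³ + 1 = -1 + 1 = 0
Is 0 a perfect square? 0² = 0 ✓
So (x, y) = (-1, 0) is a solution.

x = -1, y = 0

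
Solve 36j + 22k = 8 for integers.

Step 1: Check solvability.
gcd(36, 22) = 2
Since 2 divides 8, solutions exist.

Step 2: Apply extended Euclidean algorithm to find gcd.
We find integers such that 36*x0 + 22*y0 = 2

Step 3: Scale the particular solution.
Multiply by 8/2 = 4:
j = -12, k = 20

Step 4: Verify.
36*(-12) + 22*(20) = 8 = 8 ✓

j = -12, k = 20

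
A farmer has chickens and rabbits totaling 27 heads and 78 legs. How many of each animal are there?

Let c = chickens, r = rabbits.
Heads: c + r = 27
Legs: 2c + 4r = 78
From the first equation, c = 27 - r. Substitute:
2(27 - r) + 4r = 78
54 + 2r = 78
r = (78 - 54)/2 = 12
c = 27 - 12 = 15

Chickens: 15, Rabbits: 12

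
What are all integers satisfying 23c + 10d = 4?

Step 1: Compute gcd(23, 10) = 1.
Since 1 divides 4, solutions exist.

Step 2: Find a particular solution using extended Euclidean algorithm.
We get c₀ = -12, d₀ = 28.
Check: 23*-12 + 10*28 = 4 = 4 ✓

Step 3: Write the general solution.
c = -12 + (10/1)t = -12 + 10t
d = 28 - (23/1)t = 28 - 23t
for any integer t.

c = -12 + 10t, d = 28 - 23t for integer t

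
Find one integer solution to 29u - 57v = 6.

Step 1: Check solvability.
gcd(29, 57) = 1
Since 1 divides 6, solutions exist.

Step 2: Apply extended Euclidean algorithm to find gcd.
We find integers such that 29*x0 + 57*y0 = 1

Step 3: Scale the particular solution.
Multiply by 6/1 = 6:
u = 12, v = 6

Step 4: Verify.
29*(12) - 57*(6) = 6 = 6 ✓

u = 12, v = 6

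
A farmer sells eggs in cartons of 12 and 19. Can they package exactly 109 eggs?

We need non-negative a, b with 12a + 19b = 109.
gcd(12, 19) = 1 divides 109, but no a in [0, 9] gives non-negative b.

No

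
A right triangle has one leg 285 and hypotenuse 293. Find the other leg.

b² = c² - a² = 85849 - 81225 = 4624
b = 68

68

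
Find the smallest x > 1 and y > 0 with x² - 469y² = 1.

We seek the smallest positive integers (x, y) with x² - 469y² = 1, i.e., x² = 469y² + 1.
Try successive y values:
y = 1: x² = 469·1² + 1 = 470, not a perfect square
y = 2: x² = 469·2² + 1 = 1877, not a perfect square
y = 3: x² = 469·3² + 1 = 4222, not a perfect square
... continuing the search (or via continued fractions) ...
y = 6336: x² = 469·6336² + 1 = 18827956225, x = 137215 ✓

Verify: 137215² - 469·6336² = 18827956225 - 18827956224 = 1 ✓

x = 137215, y = 6336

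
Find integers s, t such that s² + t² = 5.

We need to find integers s, t > 0 such that s² + t² = 5.
Trying s = 1: t² = 5 - 1² = 5 - 1 = 4
t = 2
Check: 1² + 2² = 1 + 4 = 5 ✓

5 = 1² + 2²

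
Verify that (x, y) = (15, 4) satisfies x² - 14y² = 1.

Compute x² = 15² = 225
Compute 14y² = 14·4² = 14·16 = 224
x² - 14y² = 225 - 224 = 1
Since this equals 1, (15, 4) is a solution.

Yes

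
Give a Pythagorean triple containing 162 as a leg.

We need the other leg and hypotenuse such that 162² + x² = c².
Take x = 720, c = 738: 162² + 720² = 26244 + 518400 = 544644 = 738² ✓
Triple: (162, 720, 738)

(162, 720, 738)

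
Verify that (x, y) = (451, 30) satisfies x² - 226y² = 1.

Compute x² = 451² = 203401
Compute 226y² = 226·30² = 226·900 = 203400
x² - 226y² = 203401 - 203400 = 1
Since this equals 1, (451, 30) is a solution.

Yes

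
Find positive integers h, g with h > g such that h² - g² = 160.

Factor: h² - g² = (h+g)(h-g) = 160.
We need two factors of 160 with the same parity.
Use h+g = 80 and h-g = 2 (product 80·2 = 160).
Adding: 2h = 82, so h = 41.
Subtracting: 2g = 78, so g = 39.
Check: 41² - 39² = 1681 - 1521 = 160 ✓

h = 41, g = 39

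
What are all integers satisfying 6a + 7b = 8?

Step 1: Compute gcd(6, 7) = 1.
Since 1 divides 8, solutions exist.

Step 2: Find a particular solution using extended Euclidean algorithm.
We get a₀ = -8, b₀ = 8.
Check: 6*-8 + 7*8 = 8 = 8 ✓

Step 3: Write the general solution.
a = -8 + (7/1)t = -8 + 7t
b = 8 - (6/1)t = 8 - 6t
for any integer t.

a = -8 + 7t, b = 8 - 6t for integer t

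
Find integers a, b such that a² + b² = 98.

We need to find integers a, b > 0 such that a² + b² = 98.
Trying a = 7: b² = 98 - 7² = 98 - 49 = 49
b = 7
Check: 7² + 7² = 49 + 49 = 98 ✓

98 = 7² + 7²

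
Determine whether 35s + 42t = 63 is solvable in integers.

Step 1: Compute gcd(35, 42).
gcd(35, 42) = 7

Step 2: Check divisibility.
Does 7 divide 63? 63 = 7 x 9, so yes.

By the theorem on linear Diophantine equations, 35s + 42t = 63 has integer solutions if and only if gcd(35, 42) divides 63. Since 7 | 63, solutions exist.

Yes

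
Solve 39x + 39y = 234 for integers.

Step 1: Check solvability.
gcd(39, 39) = 39
Since 39 divides 234, solutions exist.

Step 2: Apply extended Euclidean algorithm to find gcd.
We find integers such that 39*x0 + 39*y0 = 39

Step 3: Scale the particular solution.
Multiply by 234/39 = 6:
x = 0, y = 6

Step 4: Verify.
39*(0) + 39*(6) = 234 = 234 ✓

x = 0, y = 6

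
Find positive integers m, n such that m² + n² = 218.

Search for m with 218 - m² a perfect square.
m = 7: 218 - 7² = 218 - 49 = 169 = 13² ✓
So m = 7, n = 13.

m = 7, n = 13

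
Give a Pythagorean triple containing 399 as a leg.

We need the other leg and hypotenuse such that 399² + x² = c².
Take x = 40, c = 401: 399² + 40² = 159201 + 1600 = 160801 = 401² ✓
Triple: (399, 40, 401)

(399, 40, 401)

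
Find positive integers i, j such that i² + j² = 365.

Search for i with 365 - i² a perfect square.
i = 2: 365 - 2² = 365 - 4 = 361 = 19² ✓
So i = 2, j = 19.

i = 2, j = 19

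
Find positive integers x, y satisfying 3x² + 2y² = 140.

Try small values of x and check whether (140 - 3x²)/2 is a perfect square.
x = 2: 3·2² = 12, so 2y² = 140 - 12 = 128, giving y² = 64, y = 8.
Check: 3·2² + 2·8² = 12 + 128 = 140 ✓

x = 2, y = 8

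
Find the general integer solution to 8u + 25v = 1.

Step 1: Compute gcd(8, 25) = 1.
Since 1 divides 1, solutions exist.

Step 2: Find a particular solution using extended Euclidean algorithm.
We get u₀ = -3, v₀ = 1.
Check: 8*-3 + 25*1 = 1 = 1 ✓

Step 3: Write the general solution.
u = -3 + (25/1)t = -3 + 25t
v = 1 - (8/1)t = 1 - 8t
for any integer t.

u = -3 + 25t, v = 1 - 8t for integer t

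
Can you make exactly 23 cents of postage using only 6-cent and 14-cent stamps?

We need non-negative x, y with 6x + 14y = 23.
gcd(6, 14) = 2, and 2 does not divide 23.
No integer solutions exist, so certainly no non-negative ones.

No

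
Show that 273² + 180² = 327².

Compute a² + b²:
273² + 180² = 74529 + 32400 = 106929
Compute c²:
327² = 106929
Since 106929 = 106929, it is a Pythagorean triple.

Yes, it is a Pythagorean triple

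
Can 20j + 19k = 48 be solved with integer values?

Step 1: Compute gcd(20, 19).
gcd(20, 19) = 1

Step 2: Check divisibility.
Does 1 divide 48? 48 = 1 x 48, so yes.

By the theorem on linear Diophantine equations, 20j + 19k = 48 has integer solutions if and only if gcd(20, 19) divides 48. Since 1 | 48, solutions exist.

Yes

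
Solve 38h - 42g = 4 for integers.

Step 1: Check solvability.
gcd(38, 42) = 2
Since 2 divides 4, solutions exist.

Step 2: Apply extended Euclidean algorithm to find gcd.
We find integers such that 38*x0 + 42*y0 = 2

Step 3: Scale the particular solution.
Multiply by 4/2 = 2:
h = 20, g = 18

Step 4: Verify.
38*(20) - 42*(18) = 4 = 4 ✓

h = 20, g = 18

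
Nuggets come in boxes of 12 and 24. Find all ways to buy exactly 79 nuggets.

We need non-negative integers (x, y) with 12x + 24y = 79.
For each x in 0..6, check if 79 - 12x is a non-negative multiple of 24.
No x yields an integer y ≥ 0.

No solution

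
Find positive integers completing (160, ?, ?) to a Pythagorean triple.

We need the other leg and hypotenuse such that 160² + x² = c².
Take x = 792, c = 808: 160² + 792² = 25600 + 627264 = 652864 = 808² ✓
Triple: (792, 160, 808)

(792, 160, 808)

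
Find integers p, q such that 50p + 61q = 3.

Step 1: Check solvability.
gcd(50, 61) = 1
Since 1 divides 3, solutions exist.

Step 2: Apply extended Euclidean algorithm to find gcd.
We find integers such that 50*x0 + 61*y0 = 1

Step 3: Scale the particular solution.
Multiply by 3/1 = 3:
p = 33, q = -27

Step 4: Verify.
50*(33) + 61*(-27) = 3 = 3 ✓

p = 33, q = -27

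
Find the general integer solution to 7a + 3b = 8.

Step 1: Compute gcd(7, 3) = 1.
Since 1 divides 8, solutions exist.

Step 2: Find a particular solution using extended Euclidean algorithm.
We get a₀ = 8, b₀ = -16.
Check: 7*8 + 3*-16 = 8 = 8 ✓

Step 3: Write the general solution.
a = 8 + (3/1)t = 8 + 3t
b = -16 - (7/1)t = -16 - 7t
for any integer t.

a = 8 + 3t, b = -16 - 7t for integer t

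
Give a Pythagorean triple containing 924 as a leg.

We need the other leg and hypotenuse such that 924² + x² = c².
Take x = 43, c = 925: 924² + 43² = 853776 + 1849 = 855625 = 925² ✓
Triple: (43, 924, 925)

(43, 924, 925)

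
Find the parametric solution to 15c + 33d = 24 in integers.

Step 1: Compute gcd(15, 33) = 3.
Since 3 divides 24, solutions exist.

Step 2: Find a particular solution using extended Euclidean algorithm.
We get c₀ = -16, d₀ = 8.
Check: 15*-16 + 33*8 = 24 = 24 ✓

Step 3: Write the general solution.
c = -16 + (33/3)t = -16 + 11t
d = 8 - (15/3)t = 8 - 5t
for any integer t.

c = -16 + 11t, d = 8 - 5t for integer t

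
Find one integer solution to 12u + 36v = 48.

Step 1: Check solvability.
gcd(12, 36) = 12
Since 12 divides 48, solutions exist.

Step 2: Apply extended Euclidean algorithm to find gcd.
We find integers such that 12*x0 + 36*y0 = 12

Step 3: Scale the particular solution.
Multiply by 48/12 = 4:
u = 4, v = 0

Step 4: Verify.
12*(4) + 36*(0) = 48 = 48 ✓

u = 4, v = 0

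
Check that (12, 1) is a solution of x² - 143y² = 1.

Compute x² = 12² = 144
Compute 143y² = 143·1² = 143·1 = 143
x² - 143y² = 144 - 143 = 1
Since this equals 1, (12, 1) is a solution.

Yes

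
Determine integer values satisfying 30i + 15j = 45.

Step 1: Check solvability.
gcd(30, 15) = 15
Since 15 divides 45, solutions exist.

Step 2: Apply extended Euclidean algorithm to find gcd.
We find integers such that 30*x0 + 15*y0 = 15

Step 3: Scale the particular solution.
Multiply by 45/15 = 3:
i = 0, j = 3

Step 4: Verify.
30*(0) + 15*(3) = 45 = 45 ✓

i = 0, j = 3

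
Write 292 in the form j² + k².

We need to find integers j, k > 0 such that j² + k² = 292.
Trying j = 6: k² = 292 - 6² = 292 - 36 = 256
k = 16
Check: 6² + 16² = 36 + 256 = 292 ✓

292 = 6² + 16²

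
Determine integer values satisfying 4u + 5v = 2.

Step 1: Check solvability.
gcd(4, 5) = 1
Since 1 divides 2, solutions exist.

Step 2: Apply extended Euclidean algorithm to find gcd.
We find integers such that 4*x0 + 5*y0 = 1

Step 3: Scale the particular solution.
Multiply by 2/1 = 2:
u = -2, v = 2

Step 4: Verify.
4*(-2) + 5*(2) = 2 = 2 ✓

u = -2, v = 2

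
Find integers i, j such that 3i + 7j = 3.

Step 1: Check solvability.
gcd(3, 7) = 1
Since 1 divides 3, solutions exist.

Step 2: Apply extended Euclidean algorithm to find gcd.
We find integers such that 3*x0 + 7*y0 = 1

Step 3: Scale the particular solution.
Multiply by 3/1 = 3:
i = -6, j = 3

Step 4: Verify.
3*(-6) + 7*(3) = 3 = 3 ✓

i = -6, j = 3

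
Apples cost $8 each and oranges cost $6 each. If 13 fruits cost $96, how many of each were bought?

Let a = apples, o = oranges.
a + o = 13
8a + 6o = 96
Substitute o = 13 - a:
8a + 6(13 - a) = 96
(8 - 6)a = 96 - 78
2a = 18
a = 9, o = 13 - 9 = 4

Apples: 9, Oranges: 4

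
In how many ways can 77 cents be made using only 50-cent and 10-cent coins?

We need non-negative integers (x, y) with 50x + 10y = 77.
For each x from 0 to 1, check if (77 - 50x) is a non-negative multiple of 10.
Solutions (x, y): none
Count: 0

0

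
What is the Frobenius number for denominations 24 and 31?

For two coprime denominations a and b, the Frobenius number (largest value not representable as a non-negative combination) is ab - a - b.
Here gcd(24, 31) = 1, so they are coprime.
F(24, 31) = 24·31 - 24 - 31 = 744 - 55 = 689

689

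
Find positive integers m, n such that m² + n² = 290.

Search for m with 290 - m² a perfect square.
m = 1: 290 - 1² = 290 - 1 = 289 = 17² ✓
So m = 1, n = 17.

m = 1, n = 17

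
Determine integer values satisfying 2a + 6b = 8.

Step 1: Check solvability.
gcd(2, 6) = 2
Since 2 divides 8, solutions exist.

Step 2: Apply extended Euclidean algorithm to find gcd.
We find integers such that 2*x0 + 6*y0 = 2

Step 3: Scale the particular solution.
Multiply by 8/2 = 4:
a = 4, b = 0

Step 4: Verify.
2*(4) + 6*(0) = 8 = 8 ✓

a = 4, b = 0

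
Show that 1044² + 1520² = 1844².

Compute a² + b² = 1044² + 1520² = 1089936 + 2310400 = 3400336
Compute c² = 1844² = 3400336
Since 3400336 = 3400336, confirmed.

Yes, it is a Pythagorean triple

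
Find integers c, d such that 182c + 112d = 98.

Step 1: Check solvability.
gcd(182, 112) = 14
Since 14 divides 98, solutions exist.

Step 2: Apply extended Euclidean algorithm to find gcd.
We find integers such that 182*x0 + 112*y0 = 14

Step 3: Scale the particular solution.
Multiply by 98/14 = 7:
c = -21, d = 35

Step 4: Verify.
182*(-21) + 112*(35) = 98 = 98 ✓

c = -21, d = 35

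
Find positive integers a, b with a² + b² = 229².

We need a² + b² = 229² = 52441.
Trying: 221² + 60² = 48841 + 3600 = 52441 ✓

(221, 60, 229)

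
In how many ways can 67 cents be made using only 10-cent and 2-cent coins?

We need non-negative integers (x, y) with 10x + 2y = 67.
For each x from 0 to 6, check if (67 - 10x) is a non-negative multiple of 2.
Solutions (x, y): none
Count: 0

0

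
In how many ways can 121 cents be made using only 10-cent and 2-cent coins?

We need non-negative integers (x, y) with 10x + 2y = 121.
For each x from 0 to 12, check if (121 - 10x) is a non-negative multiple of 2.
Solutions (x, y): none
Count: 0

0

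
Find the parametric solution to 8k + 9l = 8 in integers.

Step 1: Compute gcd(8, 9) = 1.
Since 1 divides 8, solutions exist.

Step 2: Find a particular solution using extended Euclidean algorithm.
We get k₀ = -8, l₀ = 8.
Check: 8*-8 + 9*8 = 8 = 8 ✓

Step 3: Write the general solution.
k = -8 + (9/1)t = -8 + 9t
l = 8 - (8/1)t = 8 - 8t
for any integer t.

k = -8 + 9t, l = 8 - 8t for integer t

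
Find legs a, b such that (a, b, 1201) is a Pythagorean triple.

We need a² + b² = 1201² = 1442401.
Trying: 49² + 1200² = 2401 + 1440000 = 1442401 ✓

(49, 1200, 1201)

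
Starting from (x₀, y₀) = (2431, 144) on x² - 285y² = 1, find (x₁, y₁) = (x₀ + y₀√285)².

Solutions to x² - Dy² = 1 are generated by powers of (x₀ + y₀√D).
The next solution satisfies x₁ + y₁√285 = (x₀ + y₀√285)², giving:
x₁ = x₀² + 285y₀² = 2431² + 285·144² = 5909761 + 5909760 = 11819521
y₁ = 2x₀y₀ = 2·2431·144 = 700128

Verify: 11819521² - 285·700128² = 139701076669441 - 139701076669440 = 1 ✓

x = 11819521, y = 700128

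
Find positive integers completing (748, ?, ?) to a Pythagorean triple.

We need the other leg and hypotenuse such that 748² + x² = c².
Take x = 336, c = 820: 748² + 336² = 559504 + 112896 = 672400 = 820² ✓
Triple: (748, 336, 820)

(748, 336, 820)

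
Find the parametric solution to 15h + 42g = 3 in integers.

Step 1: Compute gcd(15, 42) = 3.
Since 3 divides 3, solutions exist.

Step 2: Find a particular solution using extended Euclidean algorithm.
We get h₀ = 3, g₀ = -1.
Check: 15*3 + 42*-1 = 3 = 3 ✓

Step 3: Write the general solution.
h = 3 + (42/3)t = 3 + 14t
g = -1 - (15/3)t = -1 - 5t
for any integer t.

h = 3 + 14t, g = -1 - 5t for integer t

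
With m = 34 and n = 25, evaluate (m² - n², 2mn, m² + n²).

a = m² - n² = 1156 - 625 = 531
b = 2mn = 2·34·25 = 1700
c = m² + n² = 1156 + 625 = 1781
Verify: 531² + 1700² = 281961 + 2890000 = 3171961 = 1781² ✓

(531, 1700, 1781)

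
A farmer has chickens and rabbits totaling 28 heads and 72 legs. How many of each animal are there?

Let c = chickens, r = rabbits.
Heads: c + r = 28
Legs: 2c + 4r = 72
From the first equation, c = 28 - r. Substitute:
2(28 - r) + 4r = 72
56 + 2r = 72
r = (72 - 56)/2 = 8
c = 28 - 8 = 20

Chickens: 20, Rabbits: 8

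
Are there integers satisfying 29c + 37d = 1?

Step 1: Compute gcd(29, 37).
gcd(29, 37) = 1

Step 2: Check divisibility.
Does 1 divide 1? 1 = 1 x 1, so yes.

By the theorem on linear Diophantine equations, 29c + 37d = 1 has integer solutions if and only if gcd(29, 37) divides 1. Since 1 | 1, solutions exist.

Yes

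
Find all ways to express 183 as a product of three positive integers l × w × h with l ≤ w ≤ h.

Iterate l from 1 to ⌊183^(1/3)⌋. For each l dividing 183, iterate w ≥ l with w dividing 183/l, and set h = 183/(l·w).
Triples found (2): (1×1×183), (1×3×61)

(1×1×183), (1×3×61)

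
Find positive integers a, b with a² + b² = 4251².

We need a² + b² = 4251² = 18071001.
Trying: 795² + 4176² = 632025 + 17438976 = 18071001 ✓

(795, 4176, 4251)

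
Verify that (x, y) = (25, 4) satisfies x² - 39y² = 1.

Compute x² = 25² = 625
Compute 39y² = 39·4² = 39·16 = 624
x² - 39y² = 625 - 624 = 1
Since this equals 1, (25, 4) is a solution.

Yes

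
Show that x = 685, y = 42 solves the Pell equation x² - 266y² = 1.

Compute x² = 685² = 469225
Compute 266y² = 266·42² = 266·1764 = 469224
x² - 266y² = 469225 - 469224 = 1
Since this equals 1, (685, 42) is a solution.

Yes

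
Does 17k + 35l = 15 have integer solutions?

Step 1: Compute gcd(17, 35).
gcd(17, 35) = 1

Step 2: Check divisibility.
Does 1 divide 15? 15 = 1 x 15, so yes.

By the theorem on linear Diophantine equations, 17k + 35l = 15 has integer solutions if and only if gcd(17, 35) divides 15. Since 1 | 15, solutions exist.

Yes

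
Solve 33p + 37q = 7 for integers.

Step 1: Check solvability.
gcd(33, 37) = 1
Since 1 divides 7, solutions exist.

Step 2: Apply extended Euclidean algorithm to find gcd.
We find integers such that 33*x0 + 37*y0 = 1

Step 3: Scale the particular solution.
Multiply by 7/1 = 7:
p = 63, q = -56

Step 4: Verify.
33*(63) + 37*(-56) = 7 = 7 ✓

p = 63, q = -56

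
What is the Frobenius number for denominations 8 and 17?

For two coprime denominations a and b, the Frobenius number (largest value not representable as a non-negative combination) is ab - a - b.
Here gcd(8, 17) = 1, so they are coprime.
F(8, 17) = 8·17 - 8 - 17 = 136 - 25 = 111

111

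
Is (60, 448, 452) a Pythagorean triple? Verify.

Compute a² + b² = 60² + 448² = 3600 + 200704 = 204304
Compute c² = 452² = 204304
Since 204304 = 204304, confirmed.

Yes, it is a Pythagorean triple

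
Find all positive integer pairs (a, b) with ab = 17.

The positive divisors of 17 are: 1, 17.
Each divisor d gives the pair (d, 17/d):
(1, 17), (17, 1)

(1, 17), (17, 1)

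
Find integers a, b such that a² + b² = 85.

We need to find integers a, b > 0 such that a² + b² = 85.
Trying a = 2: b² = 85 - 2² = 85 - 4 = 81
b = 9
Check: 2² + 9² = 4 + 81 = 85 ✓

85 = 2² + 9²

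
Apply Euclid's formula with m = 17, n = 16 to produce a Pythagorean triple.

a = m² - n² = 17² - 16² = 289 - 256 = 33
b = 2mn = 2·17·16 = 544
c = m² + n² = 289 + 256 = 545
Verify: 33² + 544² = 1089 + 295936 = 297025 = 545² ✓

(33, 544, 545)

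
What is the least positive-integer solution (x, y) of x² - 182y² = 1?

We seek the smallest positive integers (x, y) with x² - 182y² = 1, i.e., x² = 182y² + 1.
Try successive y values:
y = 1: x² = 182·1² + 1 = 183, not a perfect square
y = 2: x² = 182·2² + 1 = 729, x = 27 ✓

Verify: 27² - 182·2² = 729 - 728 = 1 ✓

x = 27, y = 2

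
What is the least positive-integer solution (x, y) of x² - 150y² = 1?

We seek the smallest positive integers (x, y) with x² - 150y² = 1, i.e., x² = 150y² + 1.
Try successive y values:
y = 1: x² = 150·1² + 1 = 151, not a perfect square
y = 2: x² = 150·2² + 1 = 601, not a perfect square
y = 3: x² = 150·3² + 1 = 1351, not a perfect square
... continuing the search (or via continued fractions) ...
y = 4: x² = 150·4² + 1 = 2401, x = 49 ✓

Verify: 49² - 150·4² = 2401 - 2400 = 1 ✓

x = 49, y = 4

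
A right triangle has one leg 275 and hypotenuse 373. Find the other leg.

b² = c² - a² = 139129 - 75625 = 63504
b = 252

252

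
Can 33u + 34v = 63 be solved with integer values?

Step 1: Compute gcd(33, 34).
gcd(33, 34) = 1

Step 2: Check divisibility.
Does 1 divide 63? 63 = 1 x 63, so yes.

By the theorem on linear Diophantine equations, 33u + 34v = 63 has integer solutions if and only if gcd(33, 34) divides 63. Since 1 | 63, solutions exist.

Yes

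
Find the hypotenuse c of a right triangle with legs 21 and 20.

c² = a² + b² = 21² + 20² = 441 + 400 = 841
c = 29

29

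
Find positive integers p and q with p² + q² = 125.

We need to find integers p, q > 0 such that p² + q² = 125.
Trying p = 2: q² = 125 - 2² = 125 - 4 = 121
q = 11
Check: 2² + 11² = 4 + 121 = 125 ✓

125 = 2² + 11²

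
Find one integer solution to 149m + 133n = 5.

Step 1: Check solvability.
gcd(149, 133) = 1
Since 1 divides 5, solutions exist.

Step 2: Apply extended Euclidean algorithm to find gcd.
We find integers such that 149*x0 + 133*y0 = 1

Step 3: Scale the particular solution.
Multiply by 5/1 = 5:
m = 125, n = -140

Step 4: Verify.
149*(125) + 133*(-140) = 5 = 5 ✓

m = 125, n = -140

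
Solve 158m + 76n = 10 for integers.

Step 1: Check solvability.
gcd(158, 76) = 2
Since 2 divides 10, solutions exist.

Step 2: Apply extended Euclidean algorithm to find gcd.
We find integers such that 158*x0 + 76*y0 = 2

Step 3: Scale the particular solution.
Multiply by 10/2 = 5:
m = 65, n = -135

Step 4: Verify.
158*(65) + 76*(-135) = 10 = 10 ✓

m = 65, n = -135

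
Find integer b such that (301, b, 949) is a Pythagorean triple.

b² = c² - a² = 949² - 301² = 900601 - 90601 = 810000
b = sqrt(810000) = 900

900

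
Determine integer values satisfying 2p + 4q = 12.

Step 1: Check solvability.
gcd(2, 4) = 2
Since 2 divides 12, solutions exist.

Step 2: Apply extended Euclidean algorithm to find gcd.
We find integers such that 2*x0 + 4*y0 = 2

Step 3: Scale the particular solution.
Multiply by 12/2 = 6:
p = 6, q = 0

Step 4: Verify.
2*(6) + 4*(0) = 12 = 12 ✓

p = 6, q = 0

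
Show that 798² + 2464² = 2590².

Compute a² + b² = 798² + 2464² = 636804 + 6071296 = 6708100
Compute c² = 2590² = 6708100
Since 6708100 = 6708100, confirmed.

Yes, it is a Pythagorean triple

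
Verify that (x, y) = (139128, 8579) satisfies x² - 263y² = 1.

Compute x² = 139128² = 19356600384
Compute 263y² = 263·8579² = 263·73599241 = 19356600383
x² - 263y² = 19356600384 - 19356600383 = 1
Since this equals 1, (139128, 8579) is a solution.

Yes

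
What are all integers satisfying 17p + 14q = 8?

Step 1: Compute gcd(17, 14) = 1.
Since 1 divides 8, solutions exist.

Step 2: Find a particular solution using extended Euclidean algorithm.
We get p₀ = 40, q₀ = -48.
Check: 17*40 + 14*-48 = 8 = 8 ✓

Step 3: Write the general solution.
p = 40 + (14/1)t = 40 + 14t
q = -48 - (17/1)t = -48 - 17t
for any integer t.

p = 40 + 14t, q = -48 - 17t for integer t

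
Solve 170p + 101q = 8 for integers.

Step 1: Check solvability.
gcd(170, 101) = 1
Since 1 divides 8, solutions exist.

Step 2: Apply extended Euclidean algorithm to find gcd.
We find integers such that 170*x0 + 101*y0 = 1

Step 3: Scale the particular solution.
Multiply by 8/1 = 8:
p = 328, q = -552

Step 4: Verify.
170*(328) + 101*(-552) = 8 = 8 ✓

p = 328, q = -552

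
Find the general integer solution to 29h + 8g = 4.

Step 1: Compute gcd(29, 8) = 1.
Since 1 divides 4, solutions exist.

Step 2: Find a particular solution using extended Euclidean algorithm.
We get h₀ = -12, g₀ = 44.
Check: 29*-12 + 8*44 = 4 = 4 ✓

Step 3: Write the general solution.
h = -12 + (8/1)t = -12 + 8t
g = 44 - (29/1)t = 44 - 29t
for any integer t.

h = -12 + 8t, g = 44 - 29t for integer t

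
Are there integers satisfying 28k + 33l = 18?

Step 1: Compute gcd(28, 33).
gcd(28, 33) = 1

Step 2: Check divisibility.
Does 1 divide 18? 18 = 1 x 18, so yes.

By the theorem on linear Diophantine equations, 28k + 33l = 18 has integer solutions if and only if gcd(28, 33) divides 18. Since 1 | 18, solutions exist.

Yes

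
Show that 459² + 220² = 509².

Compute a² + b²:
459² + 220² = 210681 + 48400 = 259081
Compute c²:
509² = 259081
Since 259081 = 259081, it is a Pythagorean triple.

Yes, it is a Pythagorean triple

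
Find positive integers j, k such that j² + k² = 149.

Search for j with 149 - j² a perfect square.
j = 7: 149 - 7² = 149 - 49 = 100 = 10² ✓
So j = 7, k = 10.

j = 7, k = 10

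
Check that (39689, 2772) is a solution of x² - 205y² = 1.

Compute x² = 39689² = 1575216721
Compute 205y² = 205·2772² = 205·7683984 = 1575216720
x² - 205y² = 1575216721 - 1575216720 = 1
Since this equals 1, (39689, 2772) is a solution.

Yes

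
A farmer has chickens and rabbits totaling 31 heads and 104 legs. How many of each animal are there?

Let c = chickens, r = rabbits.
Heads: c + r = 31
Legs: 2c + 4r = 104
From the first equation, c = 31 - r. Substitute:
2(31 - r) + 4r = 104
62 + 2r = 104
r = (104 - 62)/2 = 21
c = 31 - 21 = 10

Chickens: 10, Rabbits: 21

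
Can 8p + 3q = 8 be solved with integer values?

Step 1: Compute gcd(8, 3).
gcd(8, 3) = 1

Step 2: Check divisibility.
Does 1 divide 8? 8 = 1 x 8, so yes.

By the theorem on linear Diophantine equations, 8p + 3q = 8 has integer solutions if and only if gcd(8, 3) divides 8. Since 1 | 8, solutions exist.

Yes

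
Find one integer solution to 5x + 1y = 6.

Step 1: Check solvability.
gcd(5, 1) = 1
Since 1 divides 6, solutions exist.

Step 2: Apply extended Euclidean algorithm to find gcd.
We find integers such that 5*x0 + 1*y0 = 1

Step 3: Scale the particular solution.
Multiply by 6/1 = 6:
x = 0, y = 6

Step 4: Verify.
5*(0) + 1*(6) = 6 = 6 ✓

x = 0, y = 6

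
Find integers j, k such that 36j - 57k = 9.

Step 1: Check solvability.
gcd(36, 57) = 3
Since 3 divides 9, solutions exist.

Step 2: Apply extended Euclidean algorithm to find gcd.
We find integers such that 36*x0 + 57*y0 = 3

Step 3: Scale the particular solution.
Multiply by 9/3 = 3:
j = 24, k = 15

Step 4: Verify.
36*(24) - 57*(15) = 9 = 9 ✓

j = 24, k = 15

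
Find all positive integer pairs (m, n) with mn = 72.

The positive divisors of 72 are: 1, 2, 3, 4, 6, 8, 9, 12, 18, 24, 36, 72.
Each divisor d gives the pair (d, 72/d):
(1, 72), (2, 36), (3, 24), (4, 18), (6, 12), (8, 9), (9, 8), (12, 6), (18, 4), (24, 3), (36, 2), (72, 1)

(1, 72), (2, 36), (3, 24), (4, 18), (6, 12), (8, 9), (9, 8), (12, 6), (18, 4), (24, 3), (36, 2), (72, 1)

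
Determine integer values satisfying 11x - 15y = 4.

Step 1: Check solvability.
gcd(11, 15) = 1
Since 1 divides 4, solutions exist.

Step 2: Apply extended Euclidean algorithm to find gcd.
We find integers such that 11*x0 + 15*y0 = 1

Step 3: Scale the particular solution.
Multiply by 4/1 = 4:
x = -16, y = -12

Step 4: Verify.
11*(-16) - 15*(-12) = 4 = 4 ✓

x = -16, y = -12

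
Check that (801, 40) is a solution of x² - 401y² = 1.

Compute x² = 801² = 641601
Compute 401y² = 401·40² = 401·1600 = 641600
x² - 401y² = 641601 - 641600 = 1
Since this equals 1, (801, 40) is a solution.

Yes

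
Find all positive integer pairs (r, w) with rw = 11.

The positive divisors of 11 are: 1, 11.
Each divisor d gives the pair (d, 11/d):
(1, 11), (11, 1)

(1, 11), (11, 1)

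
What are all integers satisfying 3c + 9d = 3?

Step 1: Compute gcd(3, 9) = 3.
Since 3 divides 3, solutions exist.

Step 2: Find a particular solution using extended Euclidean algorithm.
We get c₀ = 1, d₀ = 0.
Check: 3*1 + 9*0 = 3 = 3 ✓

Step 3: Write the general solution.
c = 1 + (9/3)t = 1 + 3t
d = 0 - (3/3)t = 0 - 1t
for any integer t.

c = 1 + 3t, d = 0 - 1t for integer t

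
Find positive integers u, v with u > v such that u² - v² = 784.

Factor: u² - v² = (u+v)(u-v) = 784.
We need two factors of 784 with the same parity.
Use u+v = 392 and u-v = 2 (product 392·2 = 784).
Adding: 2u = 394, so u = 197.
Subtracting: 2v = 390, so v = 195.
Check: 197² - 195² = 38809 - 38025 = 784 ✓

u = 197, v = 195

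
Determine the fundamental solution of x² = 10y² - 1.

We need x² = 10y² - 1. Try successive y:
y = 1: x² = 10·1² - 1 = 9 = 3² ✓
Check: 3² - 10·1² = 9 - 10 = -1 ✓

x = 3, y = 1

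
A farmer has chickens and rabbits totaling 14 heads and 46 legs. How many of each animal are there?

Let c = chickens, r = rabbits.
Heads: c + r = 14
Legs: 2c + 4r = 46
From the first equation, c = 14 - r. Substitute:
2(14 - r) + 4r = 46
28 + 2r = 46
r = (46 - 28)/2 = 9
c = 14 - 9 = 5

Chickens: 5, Rabbits: 9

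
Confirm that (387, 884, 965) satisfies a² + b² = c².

Compute a² + b² = 387² + 884² = 149769 + 781456 = 931225
Compute c² = 965² = 931225
Since 931225 = 931225, confirmed.

Yes, it is a Pythagorean triple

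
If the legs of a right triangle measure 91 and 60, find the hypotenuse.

c² = a² + b² = 91² + 60² = 8281 + 3600 = 11881
c = 109

109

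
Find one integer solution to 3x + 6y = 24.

Step 1: Check solvability.
gcd(3, 6) = 3
Since 3 divides 24, solutions exist.

Step 2: Apply extended Euclidean algorithm to find gcd.
We find integers such that 3*x0 + 6*y0 = 3

Step 3: Scale the particular solution.
Multiply by 24/3 = 8:
x = 8, y = 0

Step 4: Verify.
3*(8) + 6*(0) = 24 = 24 ✓

x = 8, y = 0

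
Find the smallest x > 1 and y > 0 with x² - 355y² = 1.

We seek the smallest positive integers (x, y) with x² - 355y² = 1, i.e., x² = 355y² + 1.
Try successive y values:
y = 1: x² = 355·1² + 1 = 356, not a perfect square
y = 2: x² = 355·2² + 1 = 1421, not a perfect square
y = 3: x² = 355·3² + 1 = 3196, not a perfect square
... continuing the search (or via continued fractions) ...
y = 50676: x² = 355·50676² + 1 = 911660226481, x = 954809 ✓

Verify: 954809² - 355·50676² = 911660226481 - 911660226480 = 1 ✓

x = 954809, y = 50676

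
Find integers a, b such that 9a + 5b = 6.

Step 1: Check solvability.
gcd(9, 5) = 1
Since 1 divides 6, solutions exist.

Step 2: Apply extended Euclidean algorithm to find gcd.
We find integers such that 9*x0 + 5*y0 = 1

Step 3: Scale the particular solution.
Multiply by 6/1 = 6:
a = -6, b = 12

Step 4: Verify.
9*(-6) + 5*(12) = 6 = 6 ✓

a = -6, b = 12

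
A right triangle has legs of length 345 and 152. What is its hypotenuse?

c² = a² + b² = 345² + 152² = 119025 + 23104 = 142129
c = 377

377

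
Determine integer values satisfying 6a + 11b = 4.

Step 1: Check solvability.
gcd(6, 11) = 1
Since 1 divides 4, solutions exist.

Step 2: Apply extended Euclidean algorithm to find gcd.
We find integers such that 6*x0 + 11*y0 = 1

Step 3: Scale the particular solution.
Multiply by 4/1 = 4:
a = 8, b = -4

Step 4: Verify.
6*(8) + 11*(-4) = 4 = 4 ✓

a = 8, b = -4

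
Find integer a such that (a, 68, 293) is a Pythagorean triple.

a² = c² - b² = 293² - 68² = 85849 - 4624 = 81225
a = sqrt(81225) = 285

285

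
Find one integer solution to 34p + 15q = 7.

Step 1: Check solvability.
gcd(34, 15) = 1
Since 1 divides 7, solutions exist.

Step 2: Apply extended Euclidean algorithm to find gcd.
We find integers such that 34*x0 + 15*y0 = 1

Step 3: Scale the particular solution.
Multiply by 7/1 = 7:
p = 28, q = -63

Step 4: Verify.
34*(28) + 15*(-63) = 7 = 7 ✓

p = 28, q = -63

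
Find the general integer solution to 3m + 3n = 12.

Step 1: Compute gcd(3, 3) = 3.
Since 3 divides 12, solutions exist.

Step 2: Find a particular solution using extended Euclidean algorithm.
We get m₀ = 0, n₀ = 4.
Check: 3*0 + 3*4 = 12 = 12 ✓

Step 3: Write the general solution.
m = 0 + (3/3)t = 0 + 1t
n = 4 - (3/3)t = 4 - 1t
for any integer t.

m = 0 + 1t, n = 4 - 1t for integer t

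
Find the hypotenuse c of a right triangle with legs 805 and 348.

c² = a² + b² = 805² + 348² = 648025 + 121104 = 769129
c = sqrt(769129) = 877

877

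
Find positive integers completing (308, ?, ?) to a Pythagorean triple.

We need the other leg and hypotenuse such that 308² + x² = c².
Take x = 75, c = 317: 308² + 75² = 94864 + 5625 = 100489 = 317² ✓
Triple: (75, 308, 317)

(75, 308, 317)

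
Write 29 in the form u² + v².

We need to find integers u, v > 0 such that u² + v² = 29.
Trying u = 2: v² = 29 - 2² = 29 - 4 = 25
v = 5
Check: 2² + 5² = 4 + 25 = 29 ✓

29 = 2² + 5²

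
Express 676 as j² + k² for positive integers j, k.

We need to find integers j, k > 0 such that j² + k² = 676.
Trying j = 10: k² = 676 - 10² = 676 - 100 = 576
k = 24
Check: 10² + 24² = 100 + 576 = 676 ✓

676 = 10² + 24²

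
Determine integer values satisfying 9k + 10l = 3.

Step 1: Check solvability.
gcd(9, 10) = 1
Since 1 divides 3, solutions exist.

Step 2: Apply extended Euclidean algorithm to find gcd.
We find integers such that 9*x0 + 10*y0 = 1

Step 3: Scale the particular solution.
Multiply by 3/1 = 3:
k = -3, l = 3

Step 4: Verify.
9*(-3) + 10*(3) = 3 = 3 ✓

k = -3, l = 3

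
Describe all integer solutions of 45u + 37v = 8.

Step 1: Compute gcd(45, 37) = 1.
Since 1 divides 8, solutions exist.

Step 2: Find a particular solution using extended Euclidean algorithm.
We get u₀ = 112, v₀ = -136.
Check: 45*112 + 37*-136 = 8 = 8 ✓

Step 3: Write the general solution.
u = 112 + (37/1)t = 112 + 37t
v = -136 - (45/1)t = -136 - 45t
for any integer t.

u = 112 + 37t, v = -136 - 45t for integer t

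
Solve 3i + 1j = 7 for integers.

Step 1: Check solvability.
gcd(3, 1) = 1
Since 1 divides 7, solutions exist.

Step 2: Apply extended Euclidean algorithm to find gcd.
We find integers such that 3*x0 + 1*y0 = 1

Step 3: Scale the particular solution.
Multiply by 7/1 = 7:
i = 0, j = 7

Step 4: Verify.
3*(0) + 1*(7) = 7 = 7 ✓

i = 0, j = 7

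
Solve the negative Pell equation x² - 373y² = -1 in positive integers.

We need x² = 373y² - 1. Try successive y:
y = 1: x² = 373·1² - 1 = 372, not a perfect square
y = 2: x² = 373·2² - 1 = 1491, not a perfect square
y = 3: x² = 373·3² - 1 = 3356, not a perfect square
...
y = 265: x² = 373·265² - 1 = 26193924 = 5118² ✓
Check: 5118² - 373·265² = 26193924 - 26193925 = -1 ✓

x = 5118, y = 265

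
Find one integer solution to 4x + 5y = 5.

Step 1: Check solvability.
gcd(4, 5) = 1
Since 1 divides 5, solutions exist.

Step 2: Apply extended Euclidean algorithm to find gcd.
We find integers such that 4*x0 + 5*y0 = 1

Step 3: Scale the particular solution.
Multiply by 5/1 = 5:
x = -5, y = 5

Step 4: Verify.
4*(-5) + 5*(5) = 5 = 5 ✓

x = -5, y = 5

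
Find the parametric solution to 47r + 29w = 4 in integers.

Step 1: Compute gcd(47, 29) = 1.
Since 1 divides 4, solutions exist.

Step 2: Find a particular solution using extended Euclidean algorithm.
We get r₀ = -32, w₀ = 52.
Check: 47*-32 + 29*52 = 4 = 4 ✓

Step 3: Write the general solution.
r = -32 + (29/1)t = -32 + 29t
w = 52 - (47/1)t = 52 - 47t
for any integer t.

r = -32 + 29t, w = 52 - 47t for integer t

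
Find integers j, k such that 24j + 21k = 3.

Step 1: Check solvability.
gcd(24, 21) = 3
Since 3 divides 3, solutions exist.

Step 2: Apply extended Euclidean algorithm to find gcd.
We find integers such that 24*x0 + 21*y0 = 3

Step 3: Scale the particular solution.
Multiply by 3/3 = 1:
j = 1, k = -1

Step 4: Verify.
24*(1) + 21*(-1) = 3 = 3 ✓

j = 1, k = -1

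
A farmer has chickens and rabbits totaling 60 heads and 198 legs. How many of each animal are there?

Let c = chickens, r = rabbits.
Heads: c + r = 60
Legs: 2c + 4r = 198
From the first equation, c = 60 - r. Substitute:
2(60 - r) + 4r = 198
120 + 2r = 198
r = (198 - 120)/2 = 39
c = 60 - 39 = 21

Chickens: 21, Rabbits: 39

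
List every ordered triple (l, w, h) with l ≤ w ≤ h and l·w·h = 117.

Iterate l from 1 to ⌊117^(1/3)⌋. For each l dividing 117, iterate w ≥ l with w dividing 117/l, and set h = 117/(l·w).
Triples found (4): (1×1×117), (1×3×39), (1×9×13), (3×3×13)

(1×1×117), (1×3×39), (1×9×13), (3×3×13)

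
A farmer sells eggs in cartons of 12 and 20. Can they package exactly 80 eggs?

We need non-negative a, b with 12a + 20b = 80.
gcd(12, 20) = 4 divides 80.
Try a = 0: 20b = 80 - 0 = 80, so b = 4.
One way: 0 cartons of 12 and 4 cartons of 20.

Yes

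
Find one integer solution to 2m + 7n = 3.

Step 1: Check solvability.
gcd(2, 7) = 1
Since 1 divides 3, solutions exist.

Step 2: Apply extended Euclidean algorithm to find gcd.
We find integers such that 2*x0 + 7*y0 = 1

Step 3: Scale the particular solution.
Multiply by 3/1 = 3:
m = -9, n = 3

Step 4: Verify.
2*(-9) + 7*(3) = 3 = 3 ✓

m = -9, n = 3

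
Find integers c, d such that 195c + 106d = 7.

Step 1: Check solvability.
gcd(195, 106) = 1
Since 1 divides 7, solutions exist.

Step 2: Apply extended Euclidean algorithm to find gcd.
We find integers such that 195*x0 + 106*y0 = 1

Step 3: Scale the particular solution.
Multiply by 7/1 = 7:
c = -175, d = 322

Step 4: Verify.
195*(-175) + 106*(322) = 7 = 7 ✓

c = -175, d = 322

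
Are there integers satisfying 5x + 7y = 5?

Step 1: Compute gcd(5, 7).
gcd(5, 7) = 1

Step 2: Check divisibility.
Does 1 divide 5? 5 = 1 x 5, so yes.

By the theorem on linear Diophantine equations, 5x + 7y = 5 has integer solutions if and only if gcd(5, 7) divides 5. Since 1 | 5, solutions exist.

Yes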